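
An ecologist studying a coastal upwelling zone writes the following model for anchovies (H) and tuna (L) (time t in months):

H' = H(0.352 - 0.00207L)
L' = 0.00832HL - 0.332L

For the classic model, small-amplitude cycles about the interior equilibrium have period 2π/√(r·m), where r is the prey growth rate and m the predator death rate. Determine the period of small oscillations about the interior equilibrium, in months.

Here r = 0.352 and m = 0.332, so r·m = 0.117.
ω = √0.117 = 0.342 per month, hence T = 2π/ω ≈ 18.4 months.

T ≈ 18.4 months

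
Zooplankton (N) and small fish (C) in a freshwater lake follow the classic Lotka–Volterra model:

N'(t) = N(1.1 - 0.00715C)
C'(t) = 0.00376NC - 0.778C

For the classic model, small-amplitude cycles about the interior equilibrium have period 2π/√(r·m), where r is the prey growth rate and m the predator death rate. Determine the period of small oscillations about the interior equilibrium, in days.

Here r = 1.1 and m = 0.778, so r·m = 0.856.
ω = √0.856 = 0.925 per day, hence T = 2π/ω ≈ 6.79 days.

T ≈ 6.79 days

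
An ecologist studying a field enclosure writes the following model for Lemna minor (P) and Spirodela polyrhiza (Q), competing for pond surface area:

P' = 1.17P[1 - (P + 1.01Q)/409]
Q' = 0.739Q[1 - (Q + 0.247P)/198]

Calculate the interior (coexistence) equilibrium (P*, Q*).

P* ≈ 278, Q* ≈ 129

Setting both brackets to zero gives the nullclines P + 1.01Q = 409 and 0.247P + Q = 198.
Substituting Q = 198 - 0.247P into the first: P(1 - 1.01·0.247) = 409 - 1.01·198.
So P* = 209/0.751 = 278, and then Q* = 198 - 0.247·278 = 129.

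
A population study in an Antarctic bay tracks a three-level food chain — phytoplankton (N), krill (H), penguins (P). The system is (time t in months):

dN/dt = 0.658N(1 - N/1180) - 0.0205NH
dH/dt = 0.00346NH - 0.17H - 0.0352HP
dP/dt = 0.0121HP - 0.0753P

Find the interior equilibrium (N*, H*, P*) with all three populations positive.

From dP/dt = 0: 0.0121H* = 0.0753, so H* = 6.22.
From dN/dt = 0: 0.658(1 - N*/1180) = 0.0205·6.22, giving N* = 1180·(1 - 0.194) = 951.
From dH/dt = 0: 0.00346·951 - 0.17 = 0.0352P*, so P* = 3.12/0.0352 = 88.7.

N* ≈ 951, H* ≈ 6.22, P* ≈ 88.7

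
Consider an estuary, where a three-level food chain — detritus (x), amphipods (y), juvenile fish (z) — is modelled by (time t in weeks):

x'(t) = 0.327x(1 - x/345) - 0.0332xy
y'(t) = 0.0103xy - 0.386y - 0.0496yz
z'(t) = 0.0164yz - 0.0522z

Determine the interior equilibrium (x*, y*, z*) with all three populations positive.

From dz/dt = 0: 0.0164y* = 0.0522, so y* = 3.18.
From dx/dt = 0: 0.327(1 - x*/345) = 0.0332·3.18, giving x* = 345·(1 - 0.323) = 234.
From dy/dt = 0: 0.0103·234 - 0.386 = 0.0496z*, so z* = 2.02/0.0496 = 40.7.

x* ≈ 234, y* ≈ 3.18, z* ≈ 40.7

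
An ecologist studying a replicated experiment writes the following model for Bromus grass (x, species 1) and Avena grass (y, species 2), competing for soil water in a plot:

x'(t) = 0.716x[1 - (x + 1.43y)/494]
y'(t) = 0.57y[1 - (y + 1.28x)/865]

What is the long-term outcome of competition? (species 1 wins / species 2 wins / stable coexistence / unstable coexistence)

species 2 excludes species 1

Compare the nullcline intercepts: K1/α12 = 494/1.43 = 345 < K2 = 865; K2/α21 = 865/1.28 = 676 > K1 = 494.
Since the inequalities point opposite ways, species 2 can invade but species 1 cannot.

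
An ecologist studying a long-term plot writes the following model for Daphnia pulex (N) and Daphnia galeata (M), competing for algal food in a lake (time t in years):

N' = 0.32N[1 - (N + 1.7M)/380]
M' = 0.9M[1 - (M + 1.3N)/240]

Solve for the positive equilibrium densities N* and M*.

Setting both brackets to zero gives the nullclines N + 1.7M = 380 and 1.3N + M = 240.
Substituting M = 240 - 1.3N into the first: N(1 - 1.7·1.3) = 380 - 1.7·240.
So N* = -28/-1.21 = 23.1, and then M* = 240 - 1.3·23.1 = 210.

N* ≈ 23.1, M* ≈ 210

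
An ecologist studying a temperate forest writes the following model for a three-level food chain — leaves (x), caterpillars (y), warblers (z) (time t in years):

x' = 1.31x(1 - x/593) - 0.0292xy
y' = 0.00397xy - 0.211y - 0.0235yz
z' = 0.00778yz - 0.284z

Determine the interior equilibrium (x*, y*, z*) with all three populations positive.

x* ≈ 110, y* ≈ 36.5, z* ≈ 9.69

From dz/dt = 0: 0.00778y* = 0.284, so y* = 36.5.
From dx/dt = 0: 1.31(1 - x*/593) = 0.0292·36.5, giving x* = 593·(1 - 0.814) = 110.
From dy/dt = 0: 0.00397·110 - 0.211 = 0.0235z*, so z* = 0.228/0.0235 = 9.69.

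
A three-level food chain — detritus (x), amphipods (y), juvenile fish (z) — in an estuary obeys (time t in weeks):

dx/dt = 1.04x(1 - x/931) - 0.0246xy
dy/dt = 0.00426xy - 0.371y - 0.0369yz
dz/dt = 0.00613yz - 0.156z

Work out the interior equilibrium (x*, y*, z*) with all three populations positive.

From dz/dt = 0: 0.00613y* = 0.156, so y* = 25.4.
From dx/dt = 0: 1.04(1 - x*/931) = 0.0246·25.4, giving x* = 931·(1 - 0.602) = 371.
From dy/dt = 0: 0.00426·371 - 0.371 = 0.0369z*, so z* = 1.21/0.0369 = 32.7.

x* ≈ 371, y* ≈ 25.4, z* ≈ 32.7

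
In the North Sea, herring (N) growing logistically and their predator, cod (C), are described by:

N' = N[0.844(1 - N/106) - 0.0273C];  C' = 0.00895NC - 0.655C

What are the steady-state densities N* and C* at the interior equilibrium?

N* ≈ 73.2, C* ≈ 9.57

From dC/dt = 0 with C > 0: 0.00895N* = 0.655, so N* = 73.2.
Substitute into dN/dt = 0: 0.844(1 - 73.2/106) = 0.0273C*.
The bracket is 0.31, giving C* = 0.261/0.0273 = 9.57.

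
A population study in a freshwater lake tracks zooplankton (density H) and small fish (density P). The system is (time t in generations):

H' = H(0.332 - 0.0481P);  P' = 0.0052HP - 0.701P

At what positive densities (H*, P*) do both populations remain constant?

H* ≈ 135, P* ≈ 6.9

Set dP/dt = 0 with P > 0: 0.0052H - 0.701 = 0, so H* = 0.701/0.0052 = 135.
Set dH/dt = 0 with H > 0: 0.332 - 0.0481P = 0, so P* = 0.332/0.0481 = 6.9.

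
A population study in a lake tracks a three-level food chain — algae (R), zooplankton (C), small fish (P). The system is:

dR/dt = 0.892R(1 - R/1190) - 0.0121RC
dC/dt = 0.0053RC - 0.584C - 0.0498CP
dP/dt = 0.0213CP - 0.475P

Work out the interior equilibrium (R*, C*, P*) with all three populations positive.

From dP/dt = 0: 0.0213C* = 0.475, so C* = 22.3.
From dR/dt = 0: 0.892(1 - R*/1190) = 0.0121·22.3, giving R* = 1190·(1 - 0.303) = 830.
From dC/dt = 0: 0.0053·830 - 0.584 = 0.0498P*, so P* = 3.82/0.0498 = 76.6.

R* ≈ 830, C* ≈ 22.3, P* ≈ 76.6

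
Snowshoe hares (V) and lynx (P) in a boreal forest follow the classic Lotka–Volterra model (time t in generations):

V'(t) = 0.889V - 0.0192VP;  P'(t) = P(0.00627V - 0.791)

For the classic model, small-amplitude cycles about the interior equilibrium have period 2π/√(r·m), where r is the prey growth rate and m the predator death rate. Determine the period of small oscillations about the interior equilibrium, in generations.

T ≈ 7.49 generations

Here r = 0.889 and m = 0.791, so r·m = 0.703.
ω = √0.703 = 0.839 per generation, hence T = 2π/ω ≈ 7.49 generations.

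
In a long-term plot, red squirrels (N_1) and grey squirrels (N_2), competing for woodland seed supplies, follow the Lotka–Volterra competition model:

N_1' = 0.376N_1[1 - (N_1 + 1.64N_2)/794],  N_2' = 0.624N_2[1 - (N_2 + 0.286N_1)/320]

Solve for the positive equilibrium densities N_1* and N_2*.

N_1* ≈ 507, N_2* ≈ 175

Setting both brackets to zero gives the nullclines N_1 + 1.64N_2 = 794 and 0.286N_1 + N_2 = 320.
Substituting N_2 = 320 - 0.286N_1 into the first: N_1(1 - 1.64·0.286) = 794 - 1.64·320.
So N_1* = 269/0.531 = 507, and then N_2* = 320 - 0.286·507 = 175.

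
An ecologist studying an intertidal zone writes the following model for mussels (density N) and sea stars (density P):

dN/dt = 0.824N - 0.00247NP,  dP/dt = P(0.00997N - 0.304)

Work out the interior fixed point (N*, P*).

Set dP/dt = 0 with P > 0: 0.00997N - 0.304 = 0, so N* = 0.304/0.00997 = 30.5.
Set dN/dt = 0 with N > 0: 0.824 - 0.00247P = 0, so P* = 0.824/0.00247 = 334.

N* ≈ 30.5, P* ≈ 334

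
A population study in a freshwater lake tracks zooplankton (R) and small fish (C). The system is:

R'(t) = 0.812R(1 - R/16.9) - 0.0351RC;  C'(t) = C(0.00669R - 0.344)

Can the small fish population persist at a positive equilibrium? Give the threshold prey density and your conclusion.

Threshold R = 51.4; K < 51.4, so no, the predator goes extinct.

The predator equation gives dC/dt > 0 only when R > 0.344/0.00669 = 51.4.
Without the predator, R → K = 16.9. Since 16.9 < 51.4, the predator cannot invade.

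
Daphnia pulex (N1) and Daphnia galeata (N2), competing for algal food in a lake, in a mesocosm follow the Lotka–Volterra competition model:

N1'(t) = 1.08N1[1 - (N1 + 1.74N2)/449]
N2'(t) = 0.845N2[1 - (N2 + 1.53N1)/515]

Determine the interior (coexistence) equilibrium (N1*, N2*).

N1* ≈ 269, N2* ≈ 103

Setting both brackets to zero gives the nullclines N1 + 1.74N2 = 449 and 1.53N1 + N2 = 515.
Substituting N2 = 515 - 1.53N1 into the first: N1(1 - 1.74·1.53) = 449 - 1.74·515.
So N1* = -447/-1.66 = 269, and then N2* = 515 - 1.53·269 = 103.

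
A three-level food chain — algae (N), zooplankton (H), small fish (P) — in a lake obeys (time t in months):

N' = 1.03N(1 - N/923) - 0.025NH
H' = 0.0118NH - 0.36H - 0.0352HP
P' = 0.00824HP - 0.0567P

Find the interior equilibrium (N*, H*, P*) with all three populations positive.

N* ≈ 769, H* ≈ 6.88, P* ≈ 248

From dP/dt = 0: 0.00824H* = 0.0567, so H* = 6.88.
From dN/dt = 0: 1.03(1 - N*/923) = 0.025·6.88, giving N* = 923·(1 - 0.167) = 769.
From dH/dt = 0: 0.0118·769 - 0.36 = 0.0352P*, so P* = 8.71/0.0352 = 248.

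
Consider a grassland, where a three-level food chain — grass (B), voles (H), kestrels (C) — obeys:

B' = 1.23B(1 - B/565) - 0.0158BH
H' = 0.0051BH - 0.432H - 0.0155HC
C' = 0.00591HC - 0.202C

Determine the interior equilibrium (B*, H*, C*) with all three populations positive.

From dC/dt = 0: 0.00591H* = 0.202, so H* = 34.2.
From dB/dt = 0: 1.23(1 - B*/565) = 0.0158·34.2, giving B* = 565·(1 - 0.439) = 317.
From dH/dt = 0: 0.0051·317 - 0.432 = 0.0155C*, so C* = 1.18/0.0155 = 76.4.

B* ≈ 317, H* ≈ 34.2, C* ≈ 76.4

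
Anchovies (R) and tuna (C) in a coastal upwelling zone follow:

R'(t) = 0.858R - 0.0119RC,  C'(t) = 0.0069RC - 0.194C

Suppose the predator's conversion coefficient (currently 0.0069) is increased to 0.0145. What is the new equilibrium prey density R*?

At the interior fixed point, setting dC/dt = 0 with C > 0 fixes R* = (predator death rate)/(RC coefficient) — independent of the other coefficients.
With the change, R* = 0.194/0.0145 = 13.4; it falls from 28.1.

R* ≈ 13.4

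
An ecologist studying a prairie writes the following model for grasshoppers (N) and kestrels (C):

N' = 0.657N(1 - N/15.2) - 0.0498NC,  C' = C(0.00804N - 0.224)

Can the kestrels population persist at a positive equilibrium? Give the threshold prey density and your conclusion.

Threshold N = 27.9; K < 27.9, so no, the predator goes extinct.

The predator equation gives dC/dt > 0 only when N > 0.224/0.00804 = 27.9.
Without the predator, N → K = 15.2. Since 15.2 < 27.9, the predator cannot invade.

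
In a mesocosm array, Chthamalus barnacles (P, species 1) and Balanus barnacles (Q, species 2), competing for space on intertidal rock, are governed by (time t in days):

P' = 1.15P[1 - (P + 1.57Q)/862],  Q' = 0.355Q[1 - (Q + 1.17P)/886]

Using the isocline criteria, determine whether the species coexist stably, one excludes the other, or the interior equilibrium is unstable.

unstable coexistence (outcome depends on initial conditions)

Compare the nullcline intercepts: K1/α12 = 862/1.57 = 549 < K2 = 886; K2/α21 = 886/1.17 = 757 < K1 = 862.
Since both are reversed, neither can invade when rare; the interior point is a saddle.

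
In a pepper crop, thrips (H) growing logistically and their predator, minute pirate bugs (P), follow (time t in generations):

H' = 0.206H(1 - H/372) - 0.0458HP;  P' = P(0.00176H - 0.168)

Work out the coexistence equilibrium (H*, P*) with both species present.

From dP/dt = 0 with P > 0: 0.00176H* = 0.168, so H* = 95.5.
Substitute into dH/dt = 0: 0.206(1 - 95.5/372) = 0.0458P*.
The bracket is 0.743, giving P* = 0.153/0.0458 = 3.34.

H* ≈ 95.5, P* ≈ 3.34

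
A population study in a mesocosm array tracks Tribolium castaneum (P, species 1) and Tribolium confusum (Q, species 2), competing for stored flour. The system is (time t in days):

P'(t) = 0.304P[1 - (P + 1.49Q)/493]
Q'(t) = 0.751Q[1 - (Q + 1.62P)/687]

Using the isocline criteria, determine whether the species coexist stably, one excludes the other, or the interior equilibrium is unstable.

unstable coexistence (outcome depends on initial conditions)

Compare the nullcline intercepts: K1/α12 = 493/1.49 = 331 < K2 = 687; K2/α21 = 687/1.62 = 424 < K1 = 493.
Since both are reversed, neither can invade when rare; the interior point is a saddle.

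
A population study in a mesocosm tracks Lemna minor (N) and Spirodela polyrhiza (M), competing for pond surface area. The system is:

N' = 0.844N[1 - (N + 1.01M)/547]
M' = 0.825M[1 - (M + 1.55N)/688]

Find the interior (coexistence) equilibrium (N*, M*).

N* ≈ 262, M* ≈ 283

Setting both brackets to zero gives the nullclines N + 1.01M = 547 and 1.55N + M = 688.
Substituting M = 688 - 1.55N into the first: N(1 - 1.01·1.55) = 547 - 1.01·688.
So N* = -148/-0.566 = 262, and then M* = 688 - 1.55·262 = 283.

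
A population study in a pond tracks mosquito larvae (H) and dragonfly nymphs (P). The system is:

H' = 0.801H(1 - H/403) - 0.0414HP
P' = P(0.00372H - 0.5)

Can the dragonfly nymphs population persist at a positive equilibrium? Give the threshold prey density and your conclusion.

The predator equation gives dP/dt > 0 only when H > 0.5/0.00372 = 134.
Without the predator, H → K = 403. Since 403 > 134, the predator can invade and persist.

Threshold H = 134; K > 134, so yes, the predator persists.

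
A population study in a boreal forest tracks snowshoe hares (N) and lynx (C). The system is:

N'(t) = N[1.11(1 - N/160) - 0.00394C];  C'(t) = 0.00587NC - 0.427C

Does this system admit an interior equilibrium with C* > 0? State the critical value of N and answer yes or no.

The predator equation gives dC/dt > 0 only when N > 0.427/0.00587 = 72.7.
Without the predator, N → K = 160. Since 160 > 72.7, the predator can invade and persist.

Threshold N = 72.7; K > 72.7, so yes, the predator persists.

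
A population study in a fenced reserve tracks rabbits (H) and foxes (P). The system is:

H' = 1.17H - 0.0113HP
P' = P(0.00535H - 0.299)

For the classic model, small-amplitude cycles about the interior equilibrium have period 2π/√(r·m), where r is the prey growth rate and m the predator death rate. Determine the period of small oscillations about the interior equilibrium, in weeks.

Here r = 1.17 and m = 0.299, so r·m = 0.35.
ω = √0.35 = 0.591 per week, hence T = 2π/ω ≈ 10.6 weeks.

T ≈ 10.6 weeks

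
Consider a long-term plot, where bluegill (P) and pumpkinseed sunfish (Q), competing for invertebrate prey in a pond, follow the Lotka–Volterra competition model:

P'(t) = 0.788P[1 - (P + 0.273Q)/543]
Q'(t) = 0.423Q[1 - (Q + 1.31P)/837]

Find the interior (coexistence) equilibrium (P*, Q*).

Setting both brackets to zero gives the nullclines P + 0.273Q = 543 and 1.31P + Q = 837.
Substituting Q = 837 - 1.31P into the first: P(1 - 0.273·1.31) = 543 - 0.273·837.
So P* = 314/0.642 = 490, and then Q* = 837 - 1.31·490 = 196.

P* ≈ 490, Q* ≈ 196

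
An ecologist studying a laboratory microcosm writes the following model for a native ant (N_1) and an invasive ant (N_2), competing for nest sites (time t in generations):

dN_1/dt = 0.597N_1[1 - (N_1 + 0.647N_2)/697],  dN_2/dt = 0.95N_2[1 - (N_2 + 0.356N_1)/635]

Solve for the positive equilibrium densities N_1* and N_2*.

Setting both brackets to zero gives the nullclines N_1 + 0.647N_2 = 697 and 0.356N_1 + N_2 = 635.
Substituting N_2 = 635 - 0.356N_1 into the first: N_1(1 - 0.647·0.356) = 697 - 0.647·635.
So N_1* = 286/0.77 = 372, and then N_2* = 635 - 0.356·372 = 503.

N_1* ≈ 372, N_2* ≈ 503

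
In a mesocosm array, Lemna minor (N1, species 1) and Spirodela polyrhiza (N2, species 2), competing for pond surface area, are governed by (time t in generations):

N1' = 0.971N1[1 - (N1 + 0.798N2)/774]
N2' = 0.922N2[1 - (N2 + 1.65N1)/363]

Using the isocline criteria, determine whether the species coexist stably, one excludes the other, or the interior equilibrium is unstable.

Compare the nullcline intercepts: K1/α12 = 774/0.798 = 970 > K2 = 363; K2/α21 = 363/1.65 = 220 < K1 = 774.
Since the inequalities point opposite ways, species 1 can invade but species 2 cannot.

species 1 excludes species 2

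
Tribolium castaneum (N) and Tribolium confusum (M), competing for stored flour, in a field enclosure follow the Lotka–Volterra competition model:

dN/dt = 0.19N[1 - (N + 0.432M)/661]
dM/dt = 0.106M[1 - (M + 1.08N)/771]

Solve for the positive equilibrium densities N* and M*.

N* ≈ 615, M* ≈ 107

Setting both brackets to zero gives the nullclines N + 0.432M = 661 and 1.08N + M = 771.
Substituting M = 771 - 1.08N into the first: N(1 - 0.432·1.08) = 661 - 0.432·771.
So N* = 328/0.533 = 615, and then M* = 771 - 1.08·615 = 107.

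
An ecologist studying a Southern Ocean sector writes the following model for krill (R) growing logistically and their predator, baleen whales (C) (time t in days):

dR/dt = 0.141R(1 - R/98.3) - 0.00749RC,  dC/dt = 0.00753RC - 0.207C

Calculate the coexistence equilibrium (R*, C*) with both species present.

From dC/dt = 0 with C > 0: 0.00753R* = 0.207, so R* = 27.5.
Substitute into dR/dt = 0: 0.141(1 - 27.5/98.3) = 0.00749C*.
The bracket is 0.72, giving C* = 0.102/0.00749 = 13.6.

R* ≈ 27.5, C* ≈ 13.6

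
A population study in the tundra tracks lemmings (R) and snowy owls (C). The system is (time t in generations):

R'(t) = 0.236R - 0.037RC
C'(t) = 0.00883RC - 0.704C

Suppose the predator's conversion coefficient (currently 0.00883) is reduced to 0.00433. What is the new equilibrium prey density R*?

At the interior fixed point, setting dC/dt = 0 with C > 0 fixes R* = (predator death rate)/(RC coefficient) — independent of the other coefficients.
With the change, R* = 0.704/0.00433 = 163; it rises from 79.7.

R* ≈ 163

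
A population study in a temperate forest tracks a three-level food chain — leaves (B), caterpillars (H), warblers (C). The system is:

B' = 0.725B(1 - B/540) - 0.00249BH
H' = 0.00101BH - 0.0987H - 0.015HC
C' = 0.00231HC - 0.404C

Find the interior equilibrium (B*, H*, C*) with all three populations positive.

B* ≈ 216, H* ≈ 175, C* ≈ 7.94

From dC/dt = 0: 0.00231H* = 0.404, so H* = 175.
From dB/dt = 0: 0.725(1 - B*/540) = 0.00249·175, giving B* = 540·(1 - 0.601) = 216.
From dH/dt = 0: 0.00101·216 - 0.0987 = 0.015C*, so C* = 0.119/0.015 = 7.94.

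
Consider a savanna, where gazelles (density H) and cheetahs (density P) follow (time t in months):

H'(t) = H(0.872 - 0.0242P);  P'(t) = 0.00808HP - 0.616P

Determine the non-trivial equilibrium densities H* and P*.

Set dP/dt = 0 with P > 0: 0.00808H - 0.616 = 0, so H* = 0.616/0.00808 = 76.2.
Set dH/dt = 0 with H > 0: 0.872 - 0.0242P = 0, so P* = 0.872/0.0242 = 36.

H* ≈ 76.2, P* ≈ 36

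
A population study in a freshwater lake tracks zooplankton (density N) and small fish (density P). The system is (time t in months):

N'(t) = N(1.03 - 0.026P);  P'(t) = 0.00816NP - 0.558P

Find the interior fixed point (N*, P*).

Set dP/dt = 0 with P > 0: 0.00816N - 0.558 = 0, so N* = 0.558/0.00816 = 68.4.
Set dN/dt = 0 with N > 0: 1.03 - 0.026P = 0, so P* = 1.03/0.026 = 39.6.

N* ≈ 68.4, P* ≈ 39.6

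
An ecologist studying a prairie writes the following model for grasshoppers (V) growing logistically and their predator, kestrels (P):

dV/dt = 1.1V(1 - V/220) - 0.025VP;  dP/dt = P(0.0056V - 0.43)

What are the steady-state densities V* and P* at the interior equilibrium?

V* ≈ 76.8, P* ≈ 28.6

From dP/dt = 0 with P > 0: 0.0056V* = 0.43, so V* = 76.8.
Substitute into dV/dt = 0: 1.1(1 - 76.8/220) = 0.025P*.
The bracket is 0.651, giving P* = 0.716/0.025 = 28.6.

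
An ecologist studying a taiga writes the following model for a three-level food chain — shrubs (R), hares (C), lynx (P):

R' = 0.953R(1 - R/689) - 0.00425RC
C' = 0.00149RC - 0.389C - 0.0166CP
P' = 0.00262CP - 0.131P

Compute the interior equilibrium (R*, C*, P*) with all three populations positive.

R* ≈ 535, C* ≈ 50, P* ≈ 24.6

From dP/dt = 0: 0.00262C* = 0.131, so C* = 50.
From dR/dt = 0: 0.953(1 - R*/689) = 0.00425·50, giving R* = 689·(1 - 0.223) = 535.
From dC/dt = 0: 0.00149·535 - 0.389 = 0.0166P*, so P* = 0.409/0.0166 = 24.6.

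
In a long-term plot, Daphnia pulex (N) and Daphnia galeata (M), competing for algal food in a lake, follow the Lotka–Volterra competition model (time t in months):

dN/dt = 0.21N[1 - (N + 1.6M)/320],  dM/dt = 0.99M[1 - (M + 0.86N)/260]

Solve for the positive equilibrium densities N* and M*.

Setting both brackets to zero gives the nullclines N + 1.6M = 320 and 0.86N + M = 260.
Substituting M = 260 - 0.86N into the first: N(1 - 1.6·0.86) = 320 - 1.6·260.
So N* = -96/-0.376 = 255, and then M* = 260 - 0.86·255 = 40.4.

N* ≈ 255, M* ≈ 40.4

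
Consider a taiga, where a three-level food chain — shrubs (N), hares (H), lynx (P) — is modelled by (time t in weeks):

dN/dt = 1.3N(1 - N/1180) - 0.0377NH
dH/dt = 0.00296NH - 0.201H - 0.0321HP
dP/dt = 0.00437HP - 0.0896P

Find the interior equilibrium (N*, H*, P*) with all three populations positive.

From dP/dt = 0: 0.00437H* = 0.0896, so H* = 20.5.
From dN/dt = 0: 1.3(1 - N*/1180) = 0.0377·20.5, giving N* = 1180·(1 - 0.595) = 478.
From dH/dt = 0: 0.00296·478 - 0.201 = 0.0321P*, so P* = 1.21/0.0321 = 37.8.

N* ≈ 478, H* ≈ 20.5, P* ≈ 37.8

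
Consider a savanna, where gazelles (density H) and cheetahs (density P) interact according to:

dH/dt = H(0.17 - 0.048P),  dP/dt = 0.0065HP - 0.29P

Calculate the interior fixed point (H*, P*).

H* ≈ 44.6, P* ≈ 3.54

Set dP/dt = 0 with P > 0: 0.0065H - 0.29 = 0, so H* = 0.29/0.0065 = 44.6.
Set dH/dt = 0 with H > 0: 0.17 - 0.048P = 0, so P* = 0.17/0.048 = 3.54.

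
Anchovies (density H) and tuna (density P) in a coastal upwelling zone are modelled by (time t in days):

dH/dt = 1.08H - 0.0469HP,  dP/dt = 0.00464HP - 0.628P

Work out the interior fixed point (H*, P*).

H* ≈ 135, P* ≈ 23

Set dP/dt = 0 with P > 0: 0.00464H - 0.628 = 0, so H* = 0.628/0.00464 = 135.
Set dH/dt = 0 with H > 0: 1.08 - 0.0469P = 0, so P* = 1.08/0.0469 = 23.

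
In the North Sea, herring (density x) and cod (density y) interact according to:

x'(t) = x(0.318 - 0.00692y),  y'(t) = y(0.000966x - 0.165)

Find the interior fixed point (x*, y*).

Set dy/dt = 0 with y > 0: 0.000966x - 0.165 = 0, so x* = 0.165/0.000966 = 171.
Set dx/dt = 0 with x > 0: 0.318 - 0.00692y = 0, so y* = 0.318/0.00692 = 46.

x* ≈ 171, y* ≈ 46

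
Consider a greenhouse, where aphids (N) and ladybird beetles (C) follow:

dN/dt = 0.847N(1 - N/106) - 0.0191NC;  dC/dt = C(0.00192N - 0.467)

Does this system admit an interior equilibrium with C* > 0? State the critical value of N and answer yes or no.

Threshold N = 243; K < 243, so no, the predator goes extinct.

The predator equation gives dC/dt > 0 only when N > 0.467/0.00192 = 243.
Without the predator, N → K = 106. Since 106 < 243, the predator cannot invade.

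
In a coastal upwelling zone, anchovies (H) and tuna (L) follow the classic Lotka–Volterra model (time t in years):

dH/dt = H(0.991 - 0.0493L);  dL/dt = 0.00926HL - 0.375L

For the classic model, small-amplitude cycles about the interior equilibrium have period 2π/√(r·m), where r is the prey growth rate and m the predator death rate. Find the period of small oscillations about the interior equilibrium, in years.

T ≈ 10.3 years

Here r = 0.991 and m = 0.375, so r·m = 0.372.
ω = √0.372 = 0.61 per year, hence T = 2π/ω ≈ 10.3 years.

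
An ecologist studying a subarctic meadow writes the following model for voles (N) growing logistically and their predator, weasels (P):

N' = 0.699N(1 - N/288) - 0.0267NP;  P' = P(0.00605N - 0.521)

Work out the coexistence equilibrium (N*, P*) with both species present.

N* ≈ 86.1, P* ≈ 18.4

From dP/dt = 0 with P > 0: 0.00605N* = 0.521, so N* = 86.1.
Substitute into dN/dt = 0: 0.699(1 - 86.1/288) = 0.0267P*.
The bracket is 0.701, giving P* = 0.49/0.0267 = 18.4.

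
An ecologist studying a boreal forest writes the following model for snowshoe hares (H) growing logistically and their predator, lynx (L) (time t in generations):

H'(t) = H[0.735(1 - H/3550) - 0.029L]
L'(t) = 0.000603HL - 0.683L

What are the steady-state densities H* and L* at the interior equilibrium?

From dL/dt = 0 with L > 0: 0.000603H* = 0.683, so H* = 1130.
Substitute into dH/dt = 0: 0.735(1 - 1130/3550) = 0.029L*.
The bracket is 0.681, giving L* = 0.5/0.029 = 17.3.

H* ≈ 1130, L* ≈ 17.3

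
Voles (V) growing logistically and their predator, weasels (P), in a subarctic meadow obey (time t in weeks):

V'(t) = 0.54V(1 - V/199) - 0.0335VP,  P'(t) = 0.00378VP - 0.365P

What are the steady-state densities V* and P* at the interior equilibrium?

From dP/dt = 0 with P > 0: 0.00378V* = 0.365, so V* = 96.6.
Substitute into dV/dt = 0: 0.54(1 - 96.6/199) = 0.0335P*.
The bracket is 0.515, giving P* = 0.278/0.0335 = 8.3.

V* ≈ 96.6, P* ≈ 8.3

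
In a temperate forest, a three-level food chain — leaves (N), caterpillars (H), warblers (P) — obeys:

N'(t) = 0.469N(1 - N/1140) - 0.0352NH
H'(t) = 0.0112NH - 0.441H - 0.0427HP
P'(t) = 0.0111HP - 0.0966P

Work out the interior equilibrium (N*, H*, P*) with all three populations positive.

From dP/dt = 0: 0.0111H* = 0.0966, so H* = 8.7.
From dN/dt = 0: 0.469(1 - N*/1140) = 0.0352·8.7, giving N* = 1140·(1 - 0.653) = 395.
From dH/dt = 0: 0.0112·395 - 0.441 = 0.0427P*, so P* = 3.99/0.0427 = 93.4.

N* ≈ 395, H* ≈ 8.7, P* ≈ 93.4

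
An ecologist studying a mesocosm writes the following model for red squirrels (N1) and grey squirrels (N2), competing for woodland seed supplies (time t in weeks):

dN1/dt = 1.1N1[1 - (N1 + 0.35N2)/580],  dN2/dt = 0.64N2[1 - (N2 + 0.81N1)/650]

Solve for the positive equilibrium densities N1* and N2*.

N1* ≈ 492, N2* ≈ 252

Setting both brackets to zero gives the nullclines N1 + 0.35N2 = 580 and 0.81N1 + N2 = 650.
Substituting N2 = 650 - 0.81N1 into the first: N1(1 - 0.35·0.81) = 580 - 0.35·650.
So N1* = 352/0.717 = 492, and then N2* = 650 - 0.81·492 = 252.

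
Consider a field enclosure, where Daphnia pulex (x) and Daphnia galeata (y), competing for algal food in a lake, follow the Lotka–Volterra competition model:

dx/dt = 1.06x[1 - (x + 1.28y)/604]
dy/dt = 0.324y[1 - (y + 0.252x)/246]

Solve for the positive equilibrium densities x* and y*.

Setting both brackets to zero gives the nullclines x + 1.28y = 604 and 0.252x + y = 246.
Substituting y = 246 - 0.252x into the first: x(1 - 1.28·0.252) = 604 - 1.28·246.
So x* = 289/0.677 = 427, and then y* = 246 - 0.252·427 = 138.

x* ≈ 427, y* ≈ 138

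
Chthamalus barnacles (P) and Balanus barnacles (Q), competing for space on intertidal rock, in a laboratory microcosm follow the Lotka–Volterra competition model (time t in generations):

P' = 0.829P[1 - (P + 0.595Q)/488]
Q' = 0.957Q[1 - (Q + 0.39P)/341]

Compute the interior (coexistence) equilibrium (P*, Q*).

P* ≈ 371, Q* ≈ 196

Setting both brackets to zero gives the nullclines P + 0.595Q = 488 and 0.39P + Q = 341.
Substituting Q = 341 - 0.39P into the first: P(1 - 0.595·0.39) = 488 - 0.595·341.
So P* = 285/0.768 = 371, and then Q* = 341 - 0.39·371 = 196.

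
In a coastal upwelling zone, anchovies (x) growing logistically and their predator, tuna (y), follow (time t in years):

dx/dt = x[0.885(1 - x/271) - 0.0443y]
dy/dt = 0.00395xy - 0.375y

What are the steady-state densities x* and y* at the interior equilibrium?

x* ≈ 94.9, y* ≈ 13

From dy/dt = 0 with y > 0: 0.00395x* = 0.375, so x* = 94.9.
Substitute into dx/dt = 0: 0.885(1 - 94.9/271) = 0.0443y*.
The bracket is 0.65, giving y* = 0.575/0.0443 = 13.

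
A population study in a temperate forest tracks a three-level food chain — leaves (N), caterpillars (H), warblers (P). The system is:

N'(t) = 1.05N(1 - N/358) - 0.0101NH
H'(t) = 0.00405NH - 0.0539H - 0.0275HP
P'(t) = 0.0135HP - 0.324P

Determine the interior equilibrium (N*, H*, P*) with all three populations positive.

N* ≈ 275, H* ≈ 24, P* ≈ 38.6

From dP/dt = 0: 0.0135H* = 0.324, so H* = 24.
From dN/dt = 0: 1.05(1 - N*/358) = 0.0101·24, giving N* = 358·(1 - 0.231) = 275.
From dH/dt = 0: 0.00405·275 - 0.0539 = 0.0275P*, so P* = 1.06/0.0275 = 38.6.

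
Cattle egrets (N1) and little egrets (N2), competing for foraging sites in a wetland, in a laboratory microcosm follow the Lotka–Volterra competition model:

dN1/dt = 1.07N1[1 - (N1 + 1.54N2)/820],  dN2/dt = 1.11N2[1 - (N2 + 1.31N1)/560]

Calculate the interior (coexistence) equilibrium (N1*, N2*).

N1* ≈ 41.7, N2* ≈ 505

Setting both brackets to zero gives the nullclines N1 + 1.54N2 = 820 and 1.31N1 + N2 = 560.
Substituting N2 = 560 - 1.31N1 into the first: N1(1 - 1.54·1.31) = 820 - 1.54·560.
So N1* = -42.4/-1.02 = 41.7, and then N2* = 560 - 1.31·41.7 = 505.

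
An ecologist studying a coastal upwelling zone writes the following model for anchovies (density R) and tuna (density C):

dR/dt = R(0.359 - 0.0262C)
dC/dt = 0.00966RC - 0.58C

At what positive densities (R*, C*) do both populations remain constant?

Set dC/dt = 0 with C > 0: 0.00966R - 0.58 = 0, so R* = 0.58/0.00966 = 60.
Set dR/dt = 0 with R > 0: 0.359 - 0.0262C = 0, so C* = 0.359/0.0262 = 13.7.

R* ≈ 60, C* ≈ 13.7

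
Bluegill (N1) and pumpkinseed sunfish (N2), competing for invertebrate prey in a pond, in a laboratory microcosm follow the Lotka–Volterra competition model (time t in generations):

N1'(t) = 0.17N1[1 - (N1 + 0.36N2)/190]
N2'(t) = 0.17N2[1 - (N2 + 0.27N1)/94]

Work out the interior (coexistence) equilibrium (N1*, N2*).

Setting both brackets to zero gives the nullclines N1 + 0.36N2 = 190 and 0.27N1 + N2 = 94.
Substituting N2 = 94 - 0.27N1 into the first: N1(1 - 0.36·0.27) = 190 - 0.36·94.
So N1* = 156/0.903 = 173, and then N2* = 94 - 0.27·173 = 47.3.

N1* ≈ 173, N2* ≈ 47.3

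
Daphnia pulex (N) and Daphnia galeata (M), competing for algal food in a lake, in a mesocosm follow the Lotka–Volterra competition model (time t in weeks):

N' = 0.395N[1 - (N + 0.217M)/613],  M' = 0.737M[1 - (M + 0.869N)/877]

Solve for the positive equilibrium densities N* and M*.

N* ≈ 521, M* ≈ 424

Setting both brackets to zero gives the nullclines N + 0.217M = 613 and 0.869N + M = 877.
Substituting M = 877 - 0.869N into the first: N(1 - 0.217·0.869) = 613 - 0.217·877.
So N* = 423/0.811 = 521, and then M* = 877 - 0.869·521 = 424.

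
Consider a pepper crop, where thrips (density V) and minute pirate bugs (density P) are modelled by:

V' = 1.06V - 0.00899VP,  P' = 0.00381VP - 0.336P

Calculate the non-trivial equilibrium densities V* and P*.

V* ≈ 88.2, P* ≈ 118

Set dP/dt = 0 with P > 0: 0.00381V - 0.336 = 0, so V* = 0.336/0.00381 = 88.2.
Set dV/dt = 0 with V > 0: 1.06 - 0.00899P = 0, so P* = 1.06/0.00899 = 118.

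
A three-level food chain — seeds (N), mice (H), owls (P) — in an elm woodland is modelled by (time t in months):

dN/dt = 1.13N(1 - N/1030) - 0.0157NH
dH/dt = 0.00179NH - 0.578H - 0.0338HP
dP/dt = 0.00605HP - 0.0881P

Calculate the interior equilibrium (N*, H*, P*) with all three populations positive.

N* ≈ 822, H* ≈ 14.6, P* ≈ 26.4

From dP/dt = 0: 0.00605H* = 0.0881, so H* = 14.6.
From dN/dt = 0: 1.13(1 - N*/1030) = 0.0157·14.6, giving N* = 1030·(1 - 0.202) = 822.
From dH/dt = 0: 0.00179·822 - 0.578 = 0.0338P*, so P* = 0.893/0.0338 = 26.4.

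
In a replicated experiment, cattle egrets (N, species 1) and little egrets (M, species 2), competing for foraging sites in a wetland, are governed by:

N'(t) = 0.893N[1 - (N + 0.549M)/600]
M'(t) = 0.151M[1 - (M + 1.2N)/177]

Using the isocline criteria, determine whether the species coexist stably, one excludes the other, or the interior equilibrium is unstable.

species 1 excludes species 2

Compare the nullcline intercepts: K1/α12 = 600/0.549 = 1090 > K2 = 177; K2/α21 = 177/1.2 = 148 < K1 = 600.
Since the inequalities point opposite ways, species 1 can invade but species 2 cannot.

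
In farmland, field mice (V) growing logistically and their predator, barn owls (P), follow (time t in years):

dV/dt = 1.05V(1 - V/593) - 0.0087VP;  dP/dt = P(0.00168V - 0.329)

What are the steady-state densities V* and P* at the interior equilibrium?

V* ≈ 196, P* ≈ 80.8

From dP/dt = 0 with P > 0: 0.00168V* = 0.329, so V* = 196.
Substitute into dV/dt = 0: 1.05(1 - 196/593) = 0.0087P*.
The bracket is 0.67, giving P* = 0.703/0.0087 = 80.8.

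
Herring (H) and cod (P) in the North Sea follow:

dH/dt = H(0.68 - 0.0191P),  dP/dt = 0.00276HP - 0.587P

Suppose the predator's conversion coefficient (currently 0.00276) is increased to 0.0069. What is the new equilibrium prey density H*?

At the interior fixed point, setting dP/dt = 0 with P > 0 fixes H* = (predator death rate)/(HP coefficient) — independent of the other coefficients.
With the change, H* = 0.587/0.0069 = 85.1; it falls from 213.

H* ≈ 85.1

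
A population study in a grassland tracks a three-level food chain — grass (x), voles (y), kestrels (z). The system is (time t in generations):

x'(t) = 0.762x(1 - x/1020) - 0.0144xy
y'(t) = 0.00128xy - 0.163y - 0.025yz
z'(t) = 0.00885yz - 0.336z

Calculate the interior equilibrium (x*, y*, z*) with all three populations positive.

x* ≈ 288, y* ≈ 38, z* ≈ 8.23

From dz/dt = 0: 0.00885y* = 0.336, so y* = 38.
From dx/dt = 0: 0.762(1 - x*/1020) = 0.0144·38, giving x* = 1020·(1 - 0.717) = 288.
From dy/dt = 0: 0.00128·288 - 0.163 = 0.025z*, so z* = 0.206/0.025 = 8.23.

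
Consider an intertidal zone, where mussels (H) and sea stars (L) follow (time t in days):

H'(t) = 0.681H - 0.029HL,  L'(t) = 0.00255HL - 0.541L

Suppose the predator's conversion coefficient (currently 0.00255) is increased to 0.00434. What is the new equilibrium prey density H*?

At the interior fixed point, setting dL/dt = 0 with L > 0 fixes H* = (predator death rate)/(HL coefficient) — independent of the other coefficients.
With the change, H* = 0.541/0.00434 = 125; it falls from 212.

H* ≈ 125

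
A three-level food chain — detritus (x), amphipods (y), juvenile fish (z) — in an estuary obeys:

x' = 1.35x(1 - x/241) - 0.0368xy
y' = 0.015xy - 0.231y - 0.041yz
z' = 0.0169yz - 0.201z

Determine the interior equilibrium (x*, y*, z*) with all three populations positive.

From dz/dt = 0: 0.0169y* = 0.201, so y* = 11.9.
From dx/dt = 0: 1.35(1 - x*/241) = 0.0368·11.9, giving x* = 241·(1 - 0.324) = 163.
From dy/dt = 0: 0.015·163 - 0.231 = 0.041z*, so z* = 2.21/0.041 = 54.

x* ≈ 163, y* ≈ 11.9, z* ≈ 54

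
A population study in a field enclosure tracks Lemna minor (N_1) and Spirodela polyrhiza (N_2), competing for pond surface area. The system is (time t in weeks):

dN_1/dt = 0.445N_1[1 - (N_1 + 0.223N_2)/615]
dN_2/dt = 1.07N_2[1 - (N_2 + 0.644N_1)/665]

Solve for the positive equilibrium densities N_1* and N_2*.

Setting both brackets to zero gives the nullclines N_1 + 0.223N_2 = 615 and 0.644N_1 + N_2 = 665.
Substituting N_2 = 665 - 0.644N_1 into the first: N_1(1 - 0.223·0.644) = 615 - 0.223·665.
So N_1* = 467/0.856 = 545, and then N_2* = 665 - 0.644·545 = 314.

N_1* ≈ 545, N_2* ≈ 314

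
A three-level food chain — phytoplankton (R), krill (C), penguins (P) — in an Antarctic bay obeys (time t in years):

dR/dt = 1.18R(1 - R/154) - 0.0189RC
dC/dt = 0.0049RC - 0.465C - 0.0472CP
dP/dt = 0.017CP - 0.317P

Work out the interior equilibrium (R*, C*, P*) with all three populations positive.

From dP/dt = 0: 0.017C* = 0.317, so C* = 18.6.
From dR/dt = 0: 1.18(1 - R*/154) = 0.0189·18.6, giving R* = 154·(1 - 0.299) = 108.
From dC/dt = 0: 0.0049·108 - 0.465 = 0.0472P*, so P* = 0.0642/0.0472 = 1.36.

R* ≈ 108, C* ≈ 18.6, P* ≈ 1.36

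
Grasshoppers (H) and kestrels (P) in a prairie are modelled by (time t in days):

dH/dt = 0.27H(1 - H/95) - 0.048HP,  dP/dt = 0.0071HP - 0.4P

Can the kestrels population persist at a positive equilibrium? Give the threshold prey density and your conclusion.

The predator equation gives dP/dt > 0 only when H > 0.4/0.0071 = 56.3.
Without the predator, H → K = 95. Since 95 > 56.3, the predator can invade and persist.

Threshold H = 56.3; K > 56.3, so yes, the predator persists.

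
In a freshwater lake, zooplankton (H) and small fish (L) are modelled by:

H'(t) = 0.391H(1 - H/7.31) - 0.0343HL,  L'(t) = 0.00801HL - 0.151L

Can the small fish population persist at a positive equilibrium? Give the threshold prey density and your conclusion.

The predator equation gives dL/dt > 0 only when H > 0.151/0.00801 = 18.9.
Without the predator, H → K = 7.31. Since 7.31 < 18.9, the predator cannot invade.

Threshold H = 18.9; K < 18.9, so no, the predator goes extinct.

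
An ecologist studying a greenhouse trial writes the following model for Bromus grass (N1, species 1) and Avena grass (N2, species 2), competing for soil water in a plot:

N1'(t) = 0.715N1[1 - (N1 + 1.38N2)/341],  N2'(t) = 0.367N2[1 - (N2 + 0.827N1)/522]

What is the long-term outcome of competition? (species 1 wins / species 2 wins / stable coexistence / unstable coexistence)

species 2 excludes species 1

Compare the nullcline intercepts: K1/α12 = 341/1.38 = 247 < K2 = 522; K2/α21 = 522/0.827 = 631 > K1 = 341.
Since the inequalities point opposite ways, species 2 can invade but species 1 cannot.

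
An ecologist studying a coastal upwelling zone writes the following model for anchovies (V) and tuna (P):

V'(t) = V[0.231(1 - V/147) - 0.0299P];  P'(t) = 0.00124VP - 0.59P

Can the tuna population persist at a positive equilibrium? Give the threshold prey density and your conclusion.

Threshold V = 476; K < 476, so no, the predator goes extinct.

The predator equation gives dP/dt > 0 only when V > 0.59/0.00124 = 476.
Without the predator, V → K = 147. Since 147 < 476, the predator cannot invade.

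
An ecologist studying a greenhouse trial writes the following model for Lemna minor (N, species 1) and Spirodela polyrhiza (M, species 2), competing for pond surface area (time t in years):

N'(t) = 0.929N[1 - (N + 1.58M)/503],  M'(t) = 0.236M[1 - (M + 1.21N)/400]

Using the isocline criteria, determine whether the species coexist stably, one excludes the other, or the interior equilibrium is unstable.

Compare the nullcline intercepts: K1/α12 = 503/1.58 = 318 < K2 = 400; K2/α21 = 400/1.21 = 331 < K1 = 503.
Since both are reversed, neither can invade when rare; the interior point is a saddle.

unstable coexistence (outcome depends on initial conditions)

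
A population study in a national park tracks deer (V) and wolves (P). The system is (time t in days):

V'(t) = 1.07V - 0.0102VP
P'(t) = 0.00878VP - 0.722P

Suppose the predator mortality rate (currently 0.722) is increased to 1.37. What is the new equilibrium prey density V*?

At the interior fixed point, setting dP/dt = 0 with P > 0 fixes V* = (predator death rate)/(VP coefficient) — independent of the other coefficients.
With the change, V* = 1.37/0.00878 = 156; it rises from 82.2.

V* ≈ 156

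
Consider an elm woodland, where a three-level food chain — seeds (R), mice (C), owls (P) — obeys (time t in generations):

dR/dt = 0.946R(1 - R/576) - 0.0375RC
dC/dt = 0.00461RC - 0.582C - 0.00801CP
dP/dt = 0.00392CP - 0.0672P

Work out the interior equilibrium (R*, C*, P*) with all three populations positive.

R* ≈ 185, C* ≈ 17.1, P* ≈ 33.6

From dP/dt = 0: 0.00392C* = 0.0672, so C* = 17.1.
From dR/dt = 0: 0.946(1 - R*/576) = 0.0375·17.1, giving R* = 576·(1 - 0.68) = 185.
From dC/dt = 0: 0.00461·185 - 0.582 = 0.00801P*, so P* = 0.269/0.00801 = 33.6.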